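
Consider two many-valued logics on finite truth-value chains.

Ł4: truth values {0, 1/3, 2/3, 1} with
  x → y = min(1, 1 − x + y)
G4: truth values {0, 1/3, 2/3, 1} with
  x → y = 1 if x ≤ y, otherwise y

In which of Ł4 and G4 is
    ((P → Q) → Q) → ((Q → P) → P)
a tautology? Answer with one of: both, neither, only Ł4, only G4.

only Ł4

In Ł4: every assignment gives 1 — tautology.
In G4: at P = 1/3, Q = 0 the value is 1/3 — not a tautology.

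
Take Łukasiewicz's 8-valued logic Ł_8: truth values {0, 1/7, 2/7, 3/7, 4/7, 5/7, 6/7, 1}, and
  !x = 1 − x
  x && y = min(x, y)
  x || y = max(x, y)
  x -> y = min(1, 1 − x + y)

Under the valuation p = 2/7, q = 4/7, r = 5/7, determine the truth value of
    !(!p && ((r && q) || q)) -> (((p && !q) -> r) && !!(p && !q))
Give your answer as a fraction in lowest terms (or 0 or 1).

!p = !2/7 = 5/7
r && q = 5/7 && 4/7 = 4/7
(r && q) || q = 4/7 || 4/7 = 4/7
!p && ((r && q) || q) = 5/7 && 4/7 = 4/7
!(!p && ((r && q) || q)) = !4/7 = 3/7
!q = !4/7 = 3/7
p && !q = 2/7 && 3/7 = 2/7
(p && !q) -> r = 2/7 -> 5/7 = 1
!q = !4/7 = 3/7
p && !q = 2/7 && 3/7 = 2/7
!(p && !q) = !2/7 = 5/7
!!(p && !q) = !5/7 = 2/7
((p && !q) -> r) && !!(p && !q) = 1 && 2/7 = 2/7
!(!p && ((r && q) || q)) -> (((p && !q) -> r) && !!(p && !q)) = 3/7 -> 2/7 = 6/7

6/7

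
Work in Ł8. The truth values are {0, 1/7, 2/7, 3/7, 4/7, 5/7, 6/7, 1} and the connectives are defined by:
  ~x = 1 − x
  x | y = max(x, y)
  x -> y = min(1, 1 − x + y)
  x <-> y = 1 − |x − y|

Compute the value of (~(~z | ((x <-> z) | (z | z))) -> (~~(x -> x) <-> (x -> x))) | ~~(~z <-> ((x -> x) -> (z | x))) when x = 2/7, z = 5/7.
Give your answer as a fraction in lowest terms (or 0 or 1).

1

~z = ~5/7 = 2/7
x <-> z = 2/7 <-> 5/7 = 4/7
z | z = 5/7 | 5/7 = 5/7
(x <-> z) | (z | z) = 4/7 | 5/7 = 5/7
~z | ((x <-> z) | (z | z)) = 2/7 | 5/7 = 5/7
~(~z | ((x <-> z) | (z | z))) = ~5/7 = 2/7
x -> x = 2/7 -> 2/7 = 1
~(x -> x) = ~1 = 0
~~(x -> x) = ~0 = 1
x -> x = 2/7 -> 2/7 = 1
~~(x -> x) <-> (x -> x) = 1 <-> 1 = 1
~(~z | ((x <-> z) | (z | z))) -> (~~(x -> x) <-> (x -> x)) = 2/7 -> 1 = 1
~z = ~5/7 = 2/7
x -> x = 2/7 -> 2/7 = 1
z | x = 5/7 | 2/7 = 5/7
(x -> x) -> (z | x) = 1 -> 5/7 = 5/7
~z <-> ((x -> x) -> (z | x)) = 2/7 <-> 5/7 = 4/7
~(~z <-> ((x -> x) -> (z | x))) = ~4/7 = 3/7
~~(~z <-> ((x -> x) -> (z | x))) = ~3/7 = 4/7
(~(~z | ((x <-> z) | (z | z))) -> (~~(x -> x) <-> (x -> x))) | ~~(~z <-> ((x -> x) -> (z | x))) = 1 | 4/7 = 1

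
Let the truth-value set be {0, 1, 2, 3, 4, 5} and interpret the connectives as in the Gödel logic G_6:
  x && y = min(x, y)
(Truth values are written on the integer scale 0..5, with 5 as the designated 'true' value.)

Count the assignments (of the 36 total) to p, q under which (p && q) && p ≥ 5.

value 5: 1 assignment (counts)
value 4: 3 assignments
value 3: 5 assignments
value 2: 7 assignments
value 1: 9 assignments
value 0: 11 assignments
So 1 of the 36 assignments meets the threshold.

1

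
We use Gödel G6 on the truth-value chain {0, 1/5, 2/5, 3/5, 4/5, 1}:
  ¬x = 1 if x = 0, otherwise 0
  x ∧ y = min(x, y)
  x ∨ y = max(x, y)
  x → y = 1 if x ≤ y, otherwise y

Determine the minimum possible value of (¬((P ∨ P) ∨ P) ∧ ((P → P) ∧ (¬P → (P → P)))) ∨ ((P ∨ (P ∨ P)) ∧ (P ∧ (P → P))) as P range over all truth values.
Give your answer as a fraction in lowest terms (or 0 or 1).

Take P = 1/5:
P ∨ P = 1/5 ∨ 1/5 = 1/5
(P ∨ P) ∨ P = 1/5 ∨ 1/5 = 1/5
¬((P ∨ P) ∨ P) = ¬1/5 = 0
P → P = 1/5 → 1/5 = 1
¬P = ¬1/5 = 0
P → P = 1/5 → 1/5 = 1
¬P → (P → P) = 0 → 1 = 1
(P → P) ∧ (¬P → (P → P)) = 1 ∧ 1 = 1
¬((P ∨ P) ∨ P) ∧ ((P → P) ∧ (¬P → (P → P))) = 0 ∧ 1 = 0
P ∨ P = 1/5 ∨ 1/5 = 1/5
P ∨ (P ∨ P) = 1/5 ∨ 1/5 = 1/5
P → P = 1/5 → 1/5 = 1
P ∧ (P → P) = 1/5 ∧ 1 = 1/5
(P ∨ (P ∨ P)) ∧ (P ∧ (P → P)) = 1/5 ∧ 1/5 = 1/5
(¬((P ∨ P) ∨ P) ∧ ((P → P) ∧ (¬P → (P → P)))) ∨ ((P ∨ (P ∨ P)) ∧ (P ∧ (P → P))) = 0 ∨ 1/5 = 1/5
No assignment yields a value below 1/5, so this is the minimum.

1/5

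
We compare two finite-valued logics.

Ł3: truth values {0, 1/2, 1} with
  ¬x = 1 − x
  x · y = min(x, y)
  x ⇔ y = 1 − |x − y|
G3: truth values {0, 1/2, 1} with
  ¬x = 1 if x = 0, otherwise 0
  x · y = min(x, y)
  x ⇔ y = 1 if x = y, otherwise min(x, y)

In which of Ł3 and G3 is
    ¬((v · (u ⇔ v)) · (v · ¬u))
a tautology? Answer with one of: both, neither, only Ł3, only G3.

only G3

In Ł3: at u = 0, v = 1/2 the value is 1/2 — not a tautology.
In G3: every assignment gives 1 — tautology.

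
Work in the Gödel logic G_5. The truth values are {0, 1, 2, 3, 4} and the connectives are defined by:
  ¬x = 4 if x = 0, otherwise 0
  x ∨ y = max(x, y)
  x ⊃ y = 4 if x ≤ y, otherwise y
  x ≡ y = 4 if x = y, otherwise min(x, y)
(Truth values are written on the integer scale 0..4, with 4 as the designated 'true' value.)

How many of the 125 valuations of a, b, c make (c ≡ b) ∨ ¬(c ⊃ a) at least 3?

value 4: 41 assignments (counts)
value 3: 8 assignments (counts)
value 2: 16 assignments
value 1: 24 assignments
value 0: 36 assignments
So 49 of the 125 assignments meet the threshold.

49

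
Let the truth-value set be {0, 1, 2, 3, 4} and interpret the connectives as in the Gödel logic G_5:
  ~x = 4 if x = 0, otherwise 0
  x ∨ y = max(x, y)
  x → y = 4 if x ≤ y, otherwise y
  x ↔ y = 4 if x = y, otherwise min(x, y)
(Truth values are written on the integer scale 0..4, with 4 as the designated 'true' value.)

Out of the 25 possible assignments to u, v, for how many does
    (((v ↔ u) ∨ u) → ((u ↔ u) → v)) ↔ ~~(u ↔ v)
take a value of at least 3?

value 4: 11 assignments (counts)
value 3: 2 assignments (counts)
value 2: 3 assignments
value 1: 4 assignments
value 0: 5 assignments
So 13 of the 25 assignments meet the threshold.

13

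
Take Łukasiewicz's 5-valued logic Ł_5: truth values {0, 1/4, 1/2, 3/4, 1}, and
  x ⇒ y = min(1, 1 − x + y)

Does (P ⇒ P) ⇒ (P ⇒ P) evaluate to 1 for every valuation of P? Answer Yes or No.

Yes

P = 0 ↦ 1
P = 1/4 ↦ 1
P = 1/2 ↦ 1
P = 3/4 ↦ 1
P = 1 ↦ 1
Every assignment gives a value ≥ 1.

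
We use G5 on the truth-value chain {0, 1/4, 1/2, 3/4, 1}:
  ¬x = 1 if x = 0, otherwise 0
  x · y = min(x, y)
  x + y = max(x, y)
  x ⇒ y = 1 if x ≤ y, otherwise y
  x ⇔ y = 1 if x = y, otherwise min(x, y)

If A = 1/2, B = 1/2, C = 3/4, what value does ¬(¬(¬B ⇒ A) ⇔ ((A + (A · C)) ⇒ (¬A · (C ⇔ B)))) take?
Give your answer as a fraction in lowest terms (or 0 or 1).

0

¬B = ¬1/2 = 0
¬B ⇒ A = 0 ⇒ 1/2 = 1
¬(¬B ⇒ A) = ¬1 = 0
A · C = 1/2 · 3/4 = 1/2
A + (A · C) = 1/2 + 1/2 = 1/2
¬A = ¬1/2 = 0
C ⇔ B = 3/4 ⇔ 1/2 = 1/2
¬A · (C ⇔ B) = 0 · 1/2 = 0
(A + (A · C)) ⇒ (¬A · (C ⇔ B)) = 1/2 ⇒ 0 = 0
¬(¬B ⇒ A) ⇔ ((A + (A · C)) ⇒ (¬A · (C ⇔ B))) = 0 ⇔ 0 = 1
¬(¬(¬B ⇒ A) ⇔ ((A + (A · C)) ⇒ (¬A · (C ⇔ B)))) = ¬1 = 0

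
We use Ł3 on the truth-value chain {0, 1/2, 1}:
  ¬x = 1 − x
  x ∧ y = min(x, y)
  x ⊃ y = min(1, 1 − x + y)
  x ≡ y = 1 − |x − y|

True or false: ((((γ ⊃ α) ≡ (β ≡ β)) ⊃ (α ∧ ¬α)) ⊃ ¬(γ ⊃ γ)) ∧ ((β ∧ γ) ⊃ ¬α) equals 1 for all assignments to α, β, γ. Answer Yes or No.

Counterexample: take α = 0, β = 0, γ = 1/2.
γ ⊃ α = 1/2 ⊃ 0 = 1/2
β ≡ β = 0 ≡ 0 = 1
(γ ⊃ α) ≡ (β ≡ β) = 1/2 ≡ 1 = 1/2
¬α = ¬0 = 1
α ∧ ¬α = 0 ∧ 1 = 0
((γ ⊃ α) ≡ (β ≡ β)) ⊃ (α ∧ ¬α) = 1/2 ⊃ 0 = 1/2
γ ⊃ γ = 1/2 ⊃ 1/2 = 1
¬(γ ⊃ γ) = ¬1 = 0
(((γ ⊃ α) ≡ (β ≡ β)) ⊃ (α ∧ ¬α)) ⊃ ¬(γ ⊃ γ) = 1/2 ⊃ 0 = 1/2
β ∧ γ = 0 ∧ 1/2 = 0
¬α = ¬0 = 1
(β ∧ γ) ⊃ ¬α = 0 ⊃ 1 = 1
((((γ ⊃ α) ≡ (β ≡ β)) ⊃ (α ∧ ¬α)) ⊃ ¬(γ ⊃ γ)) ∧ ((β ∧ γ) ⊃ ¬α) = 1/2 ∧ 1 = 1/2
This gives 1/2 ≠ 1.

No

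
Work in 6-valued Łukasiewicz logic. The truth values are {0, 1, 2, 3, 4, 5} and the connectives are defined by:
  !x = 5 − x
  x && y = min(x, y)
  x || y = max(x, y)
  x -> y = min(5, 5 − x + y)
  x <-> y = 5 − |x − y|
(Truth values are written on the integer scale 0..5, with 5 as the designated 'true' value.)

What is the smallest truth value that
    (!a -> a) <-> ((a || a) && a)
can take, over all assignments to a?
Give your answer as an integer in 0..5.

3

Take a = 2:
!a = !2 = 3
!a -> a = 3 -> 2 = 4
a || a = 2 || 2 = 2
(a || a) && a = 2 && 2 = 2
(!a -> a) <-> ((a || a) && a) = 4 <-> 2 = 3
No assignment yields a value below 3, so this is the minimum.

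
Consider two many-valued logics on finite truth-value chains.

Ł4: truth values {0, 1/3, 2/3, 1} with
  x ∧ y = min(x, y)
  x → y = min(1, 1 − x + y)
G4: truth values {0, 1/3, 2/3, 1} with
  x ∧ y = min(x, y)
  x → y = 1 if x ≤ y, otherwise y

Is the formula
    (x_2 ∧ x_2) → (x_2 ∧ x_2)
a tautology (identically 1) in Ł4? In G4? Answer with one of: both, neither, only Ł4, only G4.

both

In Ł4: every assignment gives 1 — tautology.
In G4: every assignment gives 1 — tautology.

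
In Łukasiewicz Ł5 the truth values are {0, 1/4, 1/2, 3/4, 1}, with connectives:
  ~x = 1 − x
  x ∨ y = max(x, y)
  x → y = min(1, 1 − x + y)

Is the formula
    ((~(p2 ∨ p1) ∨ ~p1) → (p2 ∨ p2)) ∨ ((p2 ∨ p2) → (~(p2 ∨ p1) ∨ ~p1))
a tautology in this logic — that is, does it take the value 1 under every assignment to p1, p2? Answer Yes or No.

Yes

At p1 = 0, p2 = 3/4, for instance:
p2 ∨ p1 = 3/4 ∨ 0 = 3/4
~(p2 ∨ p1) = ~3/4 = 1/4
~p1 = ~0 = 1
~(p2 ∨ p1) ∨ ~p1 = 1/4 ∨ 1 = 1
p2 ∨ p2 = 3/4 ∨ 3/4 = 3/4
(~(p2 ∨ p1) ∨ ~p1) → (p2 ∨ p2) = 1 → 3/4 = 3/4
(p2 ∨ p2) → (~(p2 ∨ p1) ∨ ~p1) = 3/4 → 1 = 1
((~(p2 ∨ p1) ∨ ~p1) → (p2 ∨ p2)) ∨ ((p2 ∨ p2) → (~(p2 ∨ p1) ∨ ~p1)) = 3/4 ∨ 1 = 1
and checking the remaining 24 assignments likewise gives ≥ 1 in every case.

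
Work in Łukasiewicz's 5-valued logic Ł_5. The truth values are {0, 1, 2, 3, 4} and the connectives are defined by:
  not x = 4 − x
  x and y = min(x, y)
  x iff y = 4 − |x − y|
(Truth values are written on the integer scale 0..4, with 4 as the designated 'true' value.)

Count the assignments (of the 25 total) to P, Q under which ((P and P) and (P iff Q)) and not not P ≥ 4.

value 4: 1 assignment (counts)
value 3: 4 assignments
value 2: 7 assignments
value 1: 7 assignments
value 0: 6 assignments
So 1 of the 25 assignments meets the threshold.

1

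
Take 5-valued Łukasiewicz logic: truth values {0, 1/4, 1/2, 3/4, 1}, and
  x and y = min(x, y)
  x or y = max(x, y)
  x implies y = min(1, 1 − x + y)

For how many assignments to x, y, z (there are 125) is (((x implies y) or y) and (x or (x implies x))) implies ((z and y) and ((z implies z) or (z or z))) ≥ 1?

value 1: 19 assignments (counts)
value 3/4: 28 assignments
value 1/2: 31 assignments
value 1/4: 28 assignments
value 0: 19 assignments
So 19 of the 125 assignments meet the threshold.

19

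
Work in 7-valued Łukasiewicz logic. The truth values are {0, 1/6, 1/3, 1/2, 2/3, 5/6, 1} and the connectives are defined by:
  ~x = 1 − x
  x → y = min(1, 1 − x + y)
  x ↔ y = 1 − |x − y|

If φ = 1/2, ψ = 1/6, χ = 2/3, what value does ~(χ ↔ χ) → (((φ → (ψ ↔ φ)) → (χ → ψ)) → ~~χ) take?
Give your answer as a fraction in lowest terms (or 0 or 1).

1

χ ↔ χ = 2/3 ↔ 2/3 = 1
~(χ ↔ χ) = ~1 = 0
ψ ↔ φ = 1/6 ↔ 1/2 = 2/3
φ → (ψ ↔ φ) = 1/2 → 2/3 = 1
χ → ψ = 2/3 → 1/6 = 1/2
(φ → (ψ ↔ φ)) → (χ → ψ) = 1 → 1/2 = 1/2
~χ = ~2/3 = 1/3
~~χ = ~1/3 = 2/3
((φ → (ψ ↔ φ)) → (χ → ψ)) → ~~χ = 1/2 → 2/3 = 1
~(χ ↔ χ) → (((φ → (ψ ↔ φ)) → (χ → ψ)) → ~~χ) = 0 → 1 = 1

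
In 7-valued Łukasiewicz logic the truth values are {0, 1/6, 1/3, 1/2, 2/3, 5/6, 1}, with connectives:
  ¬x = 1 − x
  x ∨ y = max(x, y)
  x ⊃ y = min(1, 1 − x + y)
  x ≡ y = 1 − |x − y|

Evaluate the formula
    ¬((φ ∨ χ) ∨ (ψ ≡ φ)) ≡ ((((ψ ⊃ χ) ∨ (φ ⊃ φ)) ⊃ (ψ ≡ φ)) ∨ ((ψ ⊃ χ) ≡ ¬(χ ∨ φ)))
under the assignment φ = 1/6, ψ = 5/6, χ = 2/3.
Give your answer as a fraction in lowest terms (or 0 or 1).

φ ∨ χ = 1/6 ∨ 2/3 = 2/3
ψ ≡ φ = 5/6 ≡ 1/6 = 1/3
(φ ∨ χ) ∨ (ψ ≡ φ) = 2/3 ∨ 1/3 = 2/3
¬((φ ∨ χ) ∨ (ψ ≡ φ)) = ¬2/3 = 1/3
ψ ⊃ χ = 5/6 ⊃ 2/3 = 5/6
φ ⊃ φ = 1/6 ⊃ 1/6 = 1
(ψ ⊃ χ) ∨ (φ ⊃ φ) = 5/6 ∨ 1 = 1
ψ ≡ φ = 5/6 ≡ 1/6 = 1/3
((ψ ⊃ χ) ∨ (φ ⊃ φ)) ⊃ (ψ ≡ φ) = 1 ⊃ 1/3 = 1/3
ψ ⊃ χ = 5/6 ⊃ 2/3 = 5/6
χ ∨ φ = 2/3 ∨ 1/6 = 2/3
¬(χ ∨ φ) = ¬2/3 = 1/3
(ψ ⊃ χ) ≡ ¬(χ ∨ φ) = 5/6 ≡ 1/3 = 1/2
(((ψ ⊃ χ) ∨ (φ ⊃ φ)) ⊃ (ψ ≡ φ)) ∨ ((ψ ⊃ χ) ≡ ¬(χ ∨ φ)) = 1/3 ∨ 1/2 = 1/2
¬((φ ∨ χ) ∨ (ψ ≡ φ)) ≡ ((((ψ ⊃ χ) ∨ (φ ⊃ φ)) ⊃ (ψ ≡ φ)) ∨ ((ψ ⊃ χ) ≡ ¬(χ ∨ φ))) = 1/3 ≡ 1/2 = 5/6

5/6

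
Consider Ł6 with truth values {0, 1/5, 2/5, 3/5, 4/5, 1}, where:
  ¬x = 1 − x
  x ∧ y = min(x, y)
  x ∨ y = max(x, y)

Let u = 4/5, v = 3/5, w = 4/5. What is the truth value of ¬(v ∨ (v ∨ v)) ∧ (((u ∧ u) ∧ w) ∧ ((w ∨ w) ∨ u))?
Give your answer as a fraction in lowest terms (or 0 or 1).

2/5

v ∨ v = 3/5 ∨ 3/5 = 3/5
v ∨ (v ∨ v) = 3/5 ∨ 3/5 = 3/5
¬(v ∨ (v ∨ v)) = ¬3/5 = 2/5
u ∧ u = 4/5 ∧ 4/5 = 4/5
(u ∧ u) ∧ w = 4/5 ∧ 4/5 = 4/5
w ∨ w = 4/5 ∨ 4/5 = 4/5
(w ∨ w) ∨ u = 4/5 ∨ 4/5 = 4/5
((u ∧ u) ∧ w) ∧ ((w ∨ w) ∨ u) = 4/5 ∧ 4/5 = 4/5
¬(v ∨ (v ∨ v)) ∧ (((u ∧ u) ∧ w) ∧ ((w ∨ w) ∨ u)) = 2/5 ∧ 4/5 = 2/5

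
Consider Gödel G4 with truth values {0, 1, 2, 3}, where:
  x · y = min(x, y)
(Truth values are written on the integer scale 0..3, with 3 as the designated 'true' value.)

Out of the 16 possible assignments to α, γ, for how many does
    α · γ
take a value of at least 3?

1

α = 0, γ = 0 ↦ 0  <
α = 0, γ = 1 ↦ 0  <
α = 0, γ = 2 ↦ 0  <
α = 0, γ = 3 ↦ 0  <
α = 1, γ = 0 ↦ 0  <
α = 1, γ = 1 ↦ 1  <
α = 1, γ = 2 ↦ 1  <
α = 1, γ = 3 ↦ 1  <
α = 2, γ = 0 ↦ 0  <
α = 2, γ = 1 ↦ 1  <
α = 2, γ = 2 ↦ 2  <
α = 2, γ = 3 ↦ 2  <
α = 3, γ = 0 ↦ 0  <
α = 3, γ = 1 ↦ 1  <
α = 3, γ = 2 ↦ 2  <
α = 3, γ = 3 ↦ 3  ≥
So 1 of the 16 assignments meets the threshold.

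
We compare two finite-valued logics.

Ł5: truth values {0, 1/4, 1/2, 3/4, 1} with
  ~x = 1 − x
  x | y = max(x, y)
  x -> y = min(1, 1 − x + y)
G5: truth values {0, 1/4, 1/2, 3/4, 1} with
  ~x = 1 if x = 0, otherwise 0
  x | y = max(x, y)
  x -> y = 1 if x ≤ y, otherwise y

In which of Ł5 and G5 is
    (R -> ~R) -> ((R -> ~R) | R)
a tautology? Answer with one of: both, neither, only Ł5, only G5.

both

In Ł5: every assignment gives 1 — tautology.
In G5: every assignment gives 1 — tautology.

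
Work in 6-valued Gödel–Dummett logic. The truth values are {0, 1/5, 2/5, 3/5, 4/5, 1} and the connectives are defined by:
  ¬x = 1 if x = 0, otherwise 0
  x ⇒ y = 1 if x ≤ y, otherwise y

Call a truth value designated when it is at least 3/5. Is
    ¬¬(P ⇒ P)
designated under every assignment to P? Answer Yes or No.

P = 0 ↦ 1
P = 1/5 ↦ 1
P = 2/5 ↦ 1
P = 3/5 ↦ 1
P = 4/5 ↦ 1
P = 1 ↦ 1
Every assignment gives a value ≥ 3/5.

Yes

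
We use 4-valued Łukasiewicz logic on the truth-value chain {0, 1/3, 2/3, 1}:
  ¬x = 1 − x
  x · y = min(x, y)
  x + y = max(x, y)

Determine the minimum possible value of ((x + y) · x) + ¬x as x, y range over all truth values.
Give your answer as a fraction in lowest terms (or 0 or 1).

2/3

Take x = 1/3, y = 0:
x + y = 1/3 + 0 = 1/3
(x + y) · x = 1/3 · 1/3 = 1/3
¬x = ¬1/3 = 2/3
((x + y) · x) + ¬x = 1/3 + 2/3 = 2/3
No assignment yields a value below 2/3, so this is the minimum.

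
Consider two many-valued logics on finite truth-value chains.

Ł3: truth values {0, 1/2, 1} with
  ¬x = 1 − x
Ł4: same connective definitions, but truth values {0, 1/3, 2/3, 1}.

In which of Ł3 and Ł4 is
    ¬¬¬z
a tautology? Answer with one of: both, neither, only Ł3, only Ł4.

neither

In Ł3: at z = 1/2 the value is 1/2 — not a tautology.
In Ł4: at z = 1/3 the value is 2/3 — not a tautology.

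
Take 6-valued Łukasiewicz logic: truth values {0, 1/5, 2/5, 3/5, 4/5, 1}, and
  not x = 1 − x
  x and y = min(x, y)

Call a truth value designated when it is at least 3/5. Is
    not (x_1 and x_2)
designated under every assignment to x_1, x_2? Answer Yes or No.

No

Counterexample: take x_1 = 3/5, x_2 = 3/5.
x_1 and x_2 = 3/5 and 3/5 = 3/5
not (x_1 and x_2) = not 3/5 = 2/5
This gives 2/5, which is below 3/5.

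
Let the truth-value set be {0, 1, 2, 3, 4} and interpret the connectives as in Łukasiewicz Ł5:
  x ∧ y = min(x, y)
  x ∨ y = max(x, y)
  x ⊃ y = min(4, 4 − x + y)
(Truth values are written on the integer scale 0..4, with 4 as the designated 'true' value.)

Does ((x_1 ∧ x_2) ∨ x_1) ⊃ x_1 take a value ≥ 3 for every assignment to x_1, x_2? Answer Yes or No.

Yes

At x_1 = 1, x_2 = 4, for instance:
x_1 ∧ x_2 = 1 ∧ 4 = 1
(x_1 ∧ x_2) ∨ x_1 = 1 ∨ 1 = 1
((x_1 ∧ x_2) ∨ x_1) ⊃ x_1 = 1 ⊃ 1 = 4
and checking the remaining 24 assignments likewise gives ≥ 3 in every case.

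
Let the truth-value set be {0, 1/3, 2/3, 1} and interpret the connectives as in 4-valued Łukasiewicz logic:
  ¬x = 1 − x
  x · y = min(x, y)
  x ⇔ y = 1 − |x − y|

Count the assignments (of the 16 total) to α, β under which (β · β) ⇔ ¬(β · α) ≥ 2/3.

α = 0, β = 0 ↦ 0  <
α = 0, β = 1/3 ↦ 1/3  <
α = 0, β = 2/3 ↦ 2/3  ≥
α = 0, β = 1 ↦ 1  ≥
α = 1/3, β = 0 ↦ 0  <
α = 1/3, β = 1/3 ↦ 2/3  ≥
α = 1/3, β = 2/3 ↦ 1  ≥
α = 1/3, β = 1 ↦ 2/3  ≥
α = 2/3, β = 0 ↦ 0  <
α = 2/3, β = 1/3 ↦ 2/3  ≥
α = 2/3, β = 2/3 ↦ 2/3  ≥
α = 2/3, β = 1 ↦ 1/3  <
α = 1, β = 0 ↦ 0  <
α = 1, β = 1/3 ↦ 2/3  ≥
α = 1, β = 2/3 ↦ 2/3  ≥
α = 1, β = 1 ↦ 0  <
So 9 of the 16 assignments meet the threshold.

9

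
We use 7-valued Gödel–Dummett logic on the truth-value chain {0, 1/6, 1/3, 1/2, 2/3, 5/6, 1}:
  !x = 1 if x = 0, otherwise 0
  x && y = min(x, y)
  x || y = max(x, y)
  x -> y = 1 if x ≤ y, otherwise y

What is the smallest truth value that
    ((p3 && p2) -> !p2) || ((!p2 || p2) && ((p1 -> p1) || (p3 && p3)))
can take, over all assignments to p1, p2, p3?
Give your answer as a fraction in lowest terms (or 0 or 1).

1/6

Take p1 = 0, p2 = 1/6, p3 = 1/6:
p3 && p2 = 1/6 && 1/6 = 1/6
!p2 = !1/6 = 0
(p3 && p2) -> !p2 = 1/6 -> 0 = 0
!p2 = !1/6 = 0
!p2 || p2 = 0 || 1/6 = 1/6
p1 -> p1 = 0 -> 0 = 1
p3 && p3 = 1/6 && 1/6 = 1/6
(p1 -> p1) || (p3 && p3) = 1 || 1/6 = 1
(!p2 || p2) && ((p1 -> p1) || (p3 && p3)) = 1/6 && 1 = 1/6
((p3 && p2) -> !p2) || ((!p2 || p2) && ((p1 -> p1) || (p3 && p3))) = 0 || 1/6 = 1/6
No assignment yields a value below 1/6, so this is the minimum.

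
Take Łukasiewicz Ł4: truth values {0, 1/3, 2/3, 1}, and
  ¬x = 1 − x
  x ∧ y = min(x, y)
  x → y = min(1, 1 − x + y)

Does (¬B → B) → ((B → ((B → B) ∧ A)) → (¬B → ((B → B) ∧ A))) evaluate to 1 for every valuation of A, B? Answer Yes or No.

A = 0, B = 0 ↦ 1
A = 0, B = 1/3 ↦ 1
A = 0, B = 2/3 ↦ 1
A = 0, B = 1 ↦ 1
A = 1/3, B = 0 ↦ 1
A = 1/3, B = 1/3 ↦ 1
A = 1/3, B = 2/3 ↦ 1
A = 1/3, B = 1 ↦ 1
A = 2/3, B = 0 ↦ 1
A = 2/3, B = 1/3 ↦ 1
A = 2/3, B = 2/3 ↦ 1
A = 2/3, B = 1 ↦ 1
A = 1, B = 0 ↦ 1
A = 1, B = 1/3 ↦ 1
A = 1, B = 2/3 ↦ 1
A = 1, B = 1 ↦ 1
Every assignment gives a value ≥ 1.

Yes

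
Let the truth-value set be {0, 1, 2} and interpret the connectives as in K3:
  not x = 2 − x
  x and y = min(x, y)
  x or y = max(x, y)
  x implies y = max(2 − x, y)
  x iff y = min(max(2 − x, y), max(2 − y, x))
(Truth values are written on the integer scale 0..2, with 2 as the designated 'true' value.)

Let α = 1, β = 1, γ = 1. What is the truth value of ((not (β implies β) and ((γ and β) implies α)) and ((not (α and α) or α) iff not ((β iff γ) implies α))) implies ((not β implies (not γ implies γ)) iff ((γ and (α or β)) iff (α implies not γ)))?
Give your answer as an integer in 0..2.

β implies β = 1 implies 1 = 1
not (β implies β) = not 1 = 1
γ and β = 1 and 1 = 1
(γ and β) implies α = 1 implies 1 = 1
not (β implies β) and ((γ and β) implies α) = 1 and 1 = 1
α and α = 1 and 1 = 1
not (α and α) = not 1 = 1
not (α and α) or α = 1 or 1 = 1
β iff γ = 1 iff 1 = 1
(β iff γ) implies α = 1 implies 1 = 1
not ((β iff γ) implies α) = not 1 = 1
(not (α and α) or α) iff not ((β iff γ) implies α) = 1 iff 1 = 1
(not (β implies β) and ((γ and β) implies α)) and ((not (α and α) or α) iff not ((β iff γ) implies α)) = 1 and 1 = 1
not β = not 1 = 1
not γ = not 1 = 1
not γ implies γ = 1 implies 1 = 1
not β implies (not γ implies γ) = 1 implies 1 = 1
α or β = 1 or 1 = 1
γ and (α or β) = 1 and 1 = 1
not γ = not 1 = 1
α implies not γ = 1 implies 1 = 1
(γ and (α or β)) iff (α implies not γ) = 1 iff 1 = 1
(not β implies (not γ implies γ)) iff ((γ and (α or β)) iff (α implies not γ)) = 1 iff 1 = 1
((not (β implies β) and ((γ and β) implies α)) and ((not (α and α) or α) iff not ((β iff γ) implies α))) implies ((not β implies (not γ implies γ)) iff ((γ and (α or β)) iff (α implies not γ))) = 1 implies 1 = 1

1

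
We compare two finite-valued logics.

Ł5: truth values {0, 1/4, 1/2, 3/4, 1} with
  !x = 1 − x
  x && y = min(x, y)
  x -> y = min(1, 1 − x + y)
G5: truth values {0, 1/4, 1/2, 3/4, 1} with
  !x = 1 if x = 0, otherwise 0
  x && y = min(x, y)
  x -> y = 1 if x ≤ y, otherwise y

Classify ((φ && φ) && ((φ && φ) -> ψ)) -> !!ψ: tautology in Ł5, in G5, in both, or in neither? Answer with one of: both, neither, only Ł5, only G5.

only G5

In Ł5: at φ = 1/4, ψ = 0 the value is 3/4 — not a tautology.
In G5: every assignment gives 1 — tautology.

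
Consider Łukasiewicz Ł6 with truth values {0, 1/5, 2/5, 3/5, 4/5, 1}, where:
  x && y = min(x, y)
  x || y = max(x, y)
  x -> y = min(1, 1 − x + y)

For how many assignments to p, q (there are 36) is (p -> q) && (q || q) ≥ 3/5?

value 1: 6 assignments (counts)
value 4/5: 6 assignments (counts)
value 3/5: 6 assignments (counts)
value 2/5: 6 assignments
value 1/5: 6 assignments
value 0: 6 assignments
So 18 of the 36 assignments meet the threshold.

18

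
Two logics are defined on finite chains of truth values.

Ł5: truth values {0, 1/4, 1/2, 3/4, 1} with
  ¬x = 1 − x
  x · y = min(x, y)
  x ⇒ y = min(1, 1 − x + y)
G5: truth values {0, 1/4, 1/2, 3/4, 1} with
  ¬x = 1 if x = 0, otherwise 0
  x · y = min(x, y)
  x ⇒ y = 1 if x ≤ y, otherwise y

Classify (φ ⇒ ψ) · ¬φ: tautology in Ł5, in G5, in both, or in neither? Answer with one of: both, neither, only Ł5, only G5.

neither

In Ł5: at φ = 1/4, ψ = 0 the value is 3/4 — not a tautology.
In G5: at φ = 1/4, ψ = 0 the value is 0 — not a tautology.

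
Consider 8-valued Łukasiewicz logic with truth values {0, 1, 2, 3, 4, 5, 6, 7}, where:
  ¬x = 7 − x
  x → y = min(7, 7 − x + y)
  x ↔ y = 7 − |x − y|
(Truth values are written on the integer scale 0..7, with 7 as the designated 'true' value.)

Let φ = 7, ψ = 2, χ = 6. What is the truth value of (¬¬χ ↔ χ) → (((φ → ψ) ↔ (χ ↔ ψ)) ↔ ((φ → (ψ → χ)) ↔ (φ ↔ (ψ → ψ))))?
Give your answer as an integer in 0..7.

6

¬χ = ¬6 = 1
¬¬χ = ¬1 = 6
¬¬χ ↔ χ = 6 ↔ 6 = 7
φ → ψ = 7 → 2 = 2
χ ↔ ψ = 6 ↔ 2 = 3
(φ → ψ) ↔ (χ ↔ ψ) = 2 ↔ 3 = 6
ψ → χ = 2 → 6 = 7
φ → (ψ → χ) = 7 → 7 = 7
ψ → ψ = 2 → 2 = 7
φ ↔ (ψ → ψ) = 7 ↔ 7 = 7
(φ → (ψ → χ)) ↔ (φ ↔ (ψ → ψ)) = 7 ↔ 7 = 7
((φ → ψ) ↔ (χ ↔ ψ)) ↔ ((φ → (ψ → χ)) ↔ (φ ↔ (ψ → ψ))) = 6 ↔ 7 = 6
(¬¬χ ↔ χ) → (((φ → ψ) ↔ (χ ↔ ψ)) ↔ ((φ → (ψ → χ)) ↔ (φ ↔ (ψ → ψ)))) = 7 → 6 = 6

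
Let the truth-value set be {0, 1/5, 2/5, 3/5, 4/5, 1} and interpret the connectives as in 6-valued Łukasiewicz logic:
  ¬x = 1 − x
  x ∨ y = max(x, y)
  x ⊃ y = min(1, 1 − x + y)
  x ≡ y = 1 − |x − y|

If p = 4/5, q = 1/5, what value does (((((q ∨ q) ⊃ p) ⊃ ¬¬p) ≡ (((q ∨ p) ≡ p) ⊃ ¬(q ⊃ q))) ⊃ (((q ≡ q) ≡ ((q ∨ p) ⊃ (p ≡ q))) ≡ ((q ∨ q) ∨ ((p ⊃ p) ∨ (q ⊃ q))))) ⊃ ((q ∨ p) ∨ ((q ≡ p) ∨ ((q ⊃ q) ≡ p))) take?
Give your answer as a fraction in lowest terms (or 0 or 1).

q ∨ q = 1/5 ∨ 1/5 = 1/5
(q ∨ q) ⊃ p = 1/5 ⊃ 4/5 = 1
¬p = ¬4/5 = 1/5
¬¬p = ¬1/5 = 4/5
((q ∨ q) ⊃ p) ⊃ ¬¬p = 1 ⊃ 4/5 = 4/5
q ∨ p = 1/5 ∨ 4/5 = 4/5
(q ∨ p) ≡ p = 4/5 ≡ 4/5 = 1
q ⊃ q = 1/5 ⊃ 1/5 = 1
¬(q ⊃ q) = ¬1 = 0
((q ∨ p) ≡ p) ⊃ ¬(q ⊃ q) = 1 ⊃ 0 = 0
(((q ∨ q) ⊃ p) ⊃ ¬¬p) ≡ (((q ∨ p) ≡ p) ⊃ ¬(q ⊃ q)) = 4/5 ≡ 0 = 1/5
q ≡ q = 1/5 ≡ 1/5 = 1
q ∨ p = 1/5 ∨ 4/5 = 4/5
p ≡ q = 4/5 ≡ 1/5 = 2/5
(q ∨ p) ⊃ (p ≡ q) = 4/5 ⊃ 2/5 = 3/5
(q ≡ q) ≡ ((q ∨ p) ⊃ (p ≡ q)) = 1 ≡ 3/5 = 3/5
q ∨ q = 1/5 ∨ 1/5 = 1/5
p ⊃ p = 4/5 ⊃ 4/5 = 1
q ⊃ q = 1/5 ⊃ 1/5 = 1
(p ⊃ p) ∨ (q ⊃ q) = 1 ∨ 1 = 1
(q ∨ q) ∨ ((p ⊃ p) ∨ (q ⊃ q)) = 1/5 ∨ 1 = 1
((q ≡ q) ≡ ((q ∨ p) ⊃ (p ≡ q))) ≡ ((q ∨ q) ∨ ((p ⊃ p) ∨ (q ⊃ q))) = 3/5 ≡ 1 = 3/5
((((q ∨ q) ⊃ p) ⊃ ¬¬p) ≡ (((q ∨ p) ≡ p) ⊃ ¬(q ⊃ q))) ⊃ (((q ≡ q) ≡ ((q ∨ p) ⊃ (p ≡ q))) ≡ ((q ∨ q) ∨ ((p ⊃ p) ∨ (q ⊃ q)))) = 1/5 ⊃ 3/5 = 1
q ∨ p = 1/5 ∨ 4/5 = 4/5
q ≡ p = 1/5 ≡ 4/5 = 2/5
q ⊃ q = 1/5 ⊃ 1/5 = 1
(q ⊃ q) ≡ p = 1 ≡ 4/5 = 4/5
(q ≡ p) ∨ ((q ⊃ q) ≡ p) = 2/5 ∨ 4/5 = 4/5
(q ∨ p) ∨ ((q ≡ p) ∨ ((q ⊃ q) ≡ p)) = 4/5 ∨ 4/5 = 4/5
(((((q ∨ q) ⊃ p) ⊃ ¬¬p) ≡ (((q ∨ p) ≡ p) ⊃ ¬(q ⊃ q))) ⊃ (((q ≡ q) ≡ ((q ∨ p) ⊃ (p ≡ q))) ≡ ((q ∨ q) ∨ ((p ⊃ p) ∨ (q ⊃ q))))) ⊃ ((q ∨ p) ∨ ((q ≡ p) ∨ ((q ⊃ q) ≡ p))) = 1 ⊃ 4/5 = 4/5

4/5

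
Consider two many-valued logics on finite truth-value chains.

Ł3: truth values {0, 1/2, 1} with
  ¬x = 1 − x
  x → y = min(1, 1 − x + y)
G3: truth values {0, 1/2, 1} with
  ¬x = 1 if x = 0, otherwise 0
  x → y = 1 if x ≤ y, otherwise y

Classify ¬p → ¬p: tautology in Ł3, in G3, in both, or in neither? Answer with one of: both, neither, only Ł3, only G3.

In Ł3: every assignment gives 1 — tautology.
In G3: every assignment gives 1 — tautology.

both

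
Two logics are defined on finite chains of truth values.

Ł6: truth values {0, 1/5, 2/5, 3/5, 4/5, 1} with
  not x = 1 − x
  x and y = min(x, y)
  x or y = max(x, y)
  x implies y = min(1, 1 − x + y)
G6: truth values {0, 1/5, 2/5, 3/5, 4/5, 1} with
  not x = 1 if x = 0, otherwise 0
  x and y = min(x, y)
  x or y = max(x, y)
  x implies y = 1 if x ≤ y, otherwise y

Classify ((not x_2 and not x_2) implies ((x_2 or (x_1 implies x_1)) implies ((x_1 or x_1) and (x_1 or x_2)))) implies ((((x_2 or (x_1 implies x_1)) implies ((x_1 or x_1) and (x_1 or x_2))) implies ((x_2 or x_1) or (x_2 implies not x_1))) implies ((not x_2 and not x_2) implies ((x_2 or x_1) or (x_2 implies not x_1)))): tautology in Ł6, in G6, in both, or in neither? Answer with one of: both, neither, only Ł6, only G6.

In Ł6: every assignment gives 1 — tautology.
In G6: every assignment gives 1 — tautology.

both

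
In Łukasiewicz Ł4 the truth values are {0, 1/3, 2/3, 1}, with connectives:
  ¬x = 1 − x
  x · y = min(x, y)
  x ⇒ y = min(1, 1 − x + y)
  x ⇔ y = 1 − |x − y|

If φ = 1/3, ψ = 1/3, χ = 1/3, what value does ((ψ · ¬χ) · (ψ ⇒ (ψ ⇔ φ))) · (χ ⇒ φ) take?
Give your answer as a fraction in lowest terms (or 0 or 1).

¬χ = ¬1/3 = 2/3
ψ · ¬χ = 1/3 · 2/3 = 1/3
ψ ⇔ φ = 1/3 ⇔ 1/3 = 1
ψ ⇒ (ψ ⇔ φ) = 1/3 ⇒ 1 = 1
(ψ · ¬χ) · (ψ ⇒ (ψ ⇔ φ)) = 1/3 · 1 = 1/3
χ ⇒ φ = 1/3 ⇒ 1/3 = 1
((ψ · ¬χ) · (ψ ⇒ (ψ ⇔ φ))) · (χ ⇒ φ) = 1/3 · 1 = 1/3

1/3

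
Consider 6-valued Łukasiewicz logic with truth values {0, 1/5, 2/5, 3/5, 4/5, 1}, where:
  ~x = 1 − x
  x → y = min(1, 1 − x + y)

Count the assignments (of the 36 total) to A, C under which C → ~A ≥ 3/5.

30

value 1: 21 assignments (counts)
value 4/5: 5 assignments (counts)
value 3/5: 4 assignments (counts)
value 2/5: 3 assignments
value 1/5: 2 assignments
value 0: 1 assignment
So 30 of the 36 assignments meet the threshold.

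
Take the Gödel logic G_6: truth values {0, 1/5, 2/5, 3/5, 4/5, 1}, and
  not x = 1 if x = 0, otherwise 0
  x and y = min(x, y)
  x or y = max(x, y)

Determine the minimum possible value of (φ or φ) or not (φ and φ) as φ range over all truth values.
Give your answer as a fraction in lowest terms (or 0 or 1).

Take φ = 1/5:
φ or φ = 1/5 or 1/5 = 1/5
φ and φ = 1/5 and 1/5 = 1/5
not (φ and φ) = not 1/5 = 0
(φ or φ) or not (φ and φ) = 1/5 or 0 = 1/5
No assignment yields a value below 1/5, so this is the minimum.

1/5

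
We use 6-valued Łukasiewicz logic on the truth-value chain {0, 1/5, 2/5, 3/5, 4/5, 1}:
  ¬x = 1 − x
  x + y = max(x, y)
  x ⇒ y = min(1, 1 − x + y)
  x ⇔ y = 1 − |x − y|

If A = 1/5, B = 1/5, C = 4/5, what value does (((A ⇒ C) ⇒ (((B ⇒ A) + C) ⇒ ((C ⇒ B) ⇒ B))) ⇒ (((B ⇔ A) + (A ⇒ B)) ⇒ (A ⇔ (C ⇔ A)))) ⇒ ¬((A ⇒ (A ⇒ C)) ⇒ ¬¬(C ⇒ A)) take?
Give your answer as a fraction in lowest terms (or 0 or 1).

A ⇒ C = 1/5 ⇒ 4/5 = 1
B ⇒ A = 1/5 ⇒ 1/5 = 1
(B ⇒ A) + C = 1 + 4/5 = 1
C ⇒ B = 4/5 ⇒ 1/5 = 2/5
(C ⇒ B) ⇒ B = 2/5 ⇒ 1/5 = 4/5
((B ⇒ A) + C) ⇒ ((C ⇒ B) ⇒ B) = 1 ⇒ 4/5 = 4/5
(A ⇒ C) ⇒ (((B ⇒ A) + C) ⇒ ((C ⇒ B) ⇒ B)) = 1 ⇒ 4/5 = 4/5
B ⇔ A = 1/5 ⇔ 1/5 = 1
A ⇒ B = 1/5 ⇒ 1/5 = 1
(B ⇔ A) + (A ⇒ B) = 1 + 1 = 1
C ⇔ A = 4/5 ⇔ 1/5 = 2/5
A ⇔ (C ⇔ A) = 1/5 ⇔ 2/5 = 4/5
((B ⇔ A) + (A ⇒ B)) ⇒ (A ⇔ (C ⇔ A)) = 1 ⇒ 4/5 = 4/5
((A ⇒ C) ⇒ (((B ⇒ A) + C) ⇒ ((C ⇒ B) ⇒ B))) ⇒ (((B ⇔ A) + (A ⇒ B)) ⇒ (A ⇔ (C ⇔ A))) = 4/5 ⇒ 4/5 = 1
A ⇒ C = 1/5 ⇒ 4/5 = 1
A ⇒ (A ⇒ C) = 1/5 ⇒ 1 = 1
C ⇒ A = 4/5 ⇒ 1/5 = 2/5
¬(C ⇒ A) = ¬2/5 = 3/5
¬¬(C ⇒ A) = ¬3/5 = 2/5
(A ⇒ (A ⇒ C)) ⇒ ¬¬(C ⇒ A) = 1 ⇒ 2/5 = 2/5
¬((A ⇒ (A ⇒ C)) ⇒ ¬¬(C ⇒ A)) = ¬2/5 = 3/5
(((A ⇒ C) ⇒ (((B ⇒ A) + C) ⇒ ((C ⇒ B) ⇒ B))) ⇒ (((B ⇔ A) + (A ⇒ B)) ⇒ (A ⇔ (C ⇔ A)))) ⇒ ¬((A ⇒ (A ⇒ C)) ⇒ ¬¬(C ⇒ A)) = 1 ⇒ 3/5 = 3/5

3/5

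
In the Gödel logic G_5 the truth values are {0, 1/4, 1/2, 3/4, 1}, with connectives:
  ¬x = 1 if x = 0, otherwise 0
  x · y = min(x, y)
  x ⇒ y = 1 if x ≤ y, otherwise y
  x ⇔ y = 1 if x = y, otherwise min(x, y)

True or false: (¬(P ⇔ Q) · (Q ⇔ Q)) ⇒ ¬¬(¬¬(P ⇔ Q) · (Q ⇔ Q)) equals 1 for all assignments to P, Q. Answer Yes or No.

Counterexample: take P = 0, Q = 1/4.
P ⇔ Q = 0 ⇔ 1/4 = 0
¬(P ⇔ Q) = ¬0 = 1
Q ⇔ Q = 1/4 ⇔ 1/4 = 1
¬(P ⇔ Q) · (Q ⇔ Q) = 1 · 1 = 1
P ⇔ Q = 0 ⇔ 1/4 = 0
¬(P ⇔ Q) = ¬0 = 1
¬¬(P ⇔ Q) = ¬1 = 0
Q ⇔ Q = 1/4 ⇔ 1/4 = 1
¬¬(P ⇔ Q) · (Q ⇔ Q) = 0 · 1 = 0
¬(¬¬(P ⇔ Q) · (Q ⇔ Q)) = ¬0 = 1
¬¬(¬¬(P ⇔ Q) · (Q ⇔ Q)) = ¬1 = 0
(¬(P ⇔ Q) · (Q ⇔ Q)) ⇒ ¬¬(¬¬(P ⇔ Q) · (Q ⇔ Q)) = 1 ⇒ 0 = 0
This gives 0 ≠ 1.

No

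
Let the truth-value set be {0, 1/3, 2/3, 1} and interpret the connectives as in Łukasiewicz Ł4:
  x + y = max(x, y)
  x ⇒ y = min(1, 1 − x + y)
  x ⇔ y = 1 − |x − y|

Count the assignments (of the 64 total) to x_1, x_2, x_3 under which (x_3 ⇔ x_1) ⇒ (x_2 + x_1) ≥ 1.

value 1: 48 assignments (counts)
value 2/3: 11 assignments
value 1/3: 4 assignments
value 0: 1 assignment
So 48 of the 64 assignments meet the threshold.

48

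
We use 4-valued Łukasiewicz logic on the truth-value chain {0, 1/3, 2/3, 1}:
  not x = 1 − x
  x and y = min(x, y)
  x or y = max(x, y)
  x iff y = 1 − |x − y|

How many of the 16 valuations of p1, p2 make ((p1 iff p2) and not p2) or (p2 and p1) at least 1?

2

p1 = 0, p2 = 0 ↦ 1  ≥
p1 = 0, p2 = 1/3 ↦ 2/3  <
p1 = 0, p2 = 2/3 ↦ 1/3  <
p1 = 0, p2 = 1 ↦ 0  <
p1 = 1/3, p2 = 0 ↦ 2/3  <
p1 = 1/3, p2 = 1/3 ↦ 2/3  <
p1 = 1/3, p2 = 2/3 ↦ 1/3  <
p1 = 1/3, p2 = 1 ↦ 1/3  <
p1 = 2/3, p2 = 0 ↦ 1/3  <
p1 = 2/3, p2 = 1/3 ↦ 2/3  <
p1 = 2/3, p2 = 2/3 ↦ 2/3  <
p1 = 2/3, p2 = 1 ↦ 2/3  <
p1 = 1, p2 = 0 ↦ 0  <
p1 = 1, p2 = 1/3 ↦ 1/3  <
p1 = 1, p2 = 2/3 ↦ 2/3  <
p1 = 1, p2 = 1 ↦ 1  ≥
So 2 of the 16 assignments meet the threshold.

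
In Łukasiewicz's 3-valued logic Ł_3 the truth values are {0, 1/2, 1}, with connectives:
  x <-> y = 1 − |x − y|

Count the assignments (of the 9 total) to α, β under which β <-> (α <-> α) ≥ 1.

3

α = 0, β = 0 ↦ 0  <
α = 0, β = 1/2 ↦ 1/2  <
α = 0, β = 1 ↦ 1  ≥
α = 1/2, β = 0 ↦ 0  <
α = 1/2, β = 1/2 ↦ 1/2  <
α = 1/2, β = 1 ↦ 1  ≥
α = 1, β = 0 ↦ 0  <
α = 1, β = 1/2 ↦ 1/2  <
α = 1, β = 1 ↦ 1  ≥
So 3 of the 9 assignments meet the threshold.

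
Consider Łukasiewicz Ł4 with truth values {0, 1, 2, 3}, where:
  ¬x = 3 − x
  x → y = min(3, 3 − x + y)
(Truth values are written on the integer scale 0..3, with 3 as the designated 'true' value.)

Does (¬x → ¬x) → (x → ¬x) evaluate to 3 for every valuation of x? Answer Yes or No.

Counterexample: take x = 2.
¬x = ¬2 = 1
¬x = ¬2 = 1
¬x → ¬x = 1 → 1 = 3
¬x = ¬2 = 1
x → ¬x = 2 → 1 = 2
(¬x → ¬x) → (x → ¬x) = 3 → 2 = 2
This gives 2 ≠ 3.

No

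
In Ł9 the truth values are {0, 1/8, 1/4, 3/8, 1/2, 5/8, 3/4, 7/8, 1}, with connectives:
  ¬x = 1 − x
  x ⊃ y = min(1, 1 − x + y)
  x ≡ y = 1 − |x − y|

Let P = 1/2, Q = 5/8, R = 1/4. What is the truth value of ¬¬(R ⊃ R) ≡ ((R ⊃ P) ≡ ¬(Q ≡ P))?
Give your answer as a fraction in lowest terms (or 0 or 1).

1/8

R ⊃ R = 1/4 ⊃ 1/4 = 1
¬(R ⊃ R) = ¬1 = 0
¬¬(R ⊃ R) = ¬0 = 1
R ⊃ P = 1/4 ⊃ 1/2 = 1
Q ≡ P = 5/8 ≡ 1/2 = 7/8
¬(Q ≡ P) = ¬7/8 = 1/8
(R ⊃ P) ≡ ¬(Q ≡ P) = 1 ≡ 1/8 = 1/8
¬¬(R ⊃ R) ≡ ((R ⊃ P) ≡ ¬(Q ≡ P)) = 1 ≡ 1/8 = 1/8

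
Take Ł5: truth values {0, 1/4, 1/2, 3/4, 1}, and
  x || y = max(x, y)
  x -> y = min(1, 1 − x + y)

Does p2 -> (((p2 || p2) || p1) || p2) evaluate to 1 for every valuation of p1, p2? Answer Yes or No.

Yes

At p1 = 3/4, p2 = 3/4, for instance:
p2 || p2 = 3/4 || 3/4 = 3/4
(p2 || p2) || p1 = 3/4 || 3/4 = 3/4
((p2 || p2) || p1) || p2 = 3/4 || 3/4 = 3/4
p2 -> (((p2 || p2) || p1) || p2) = 3/4 -> 3/4 = 1
and checking the remaining 24 assignments likewise gives ≥ 1 in every case.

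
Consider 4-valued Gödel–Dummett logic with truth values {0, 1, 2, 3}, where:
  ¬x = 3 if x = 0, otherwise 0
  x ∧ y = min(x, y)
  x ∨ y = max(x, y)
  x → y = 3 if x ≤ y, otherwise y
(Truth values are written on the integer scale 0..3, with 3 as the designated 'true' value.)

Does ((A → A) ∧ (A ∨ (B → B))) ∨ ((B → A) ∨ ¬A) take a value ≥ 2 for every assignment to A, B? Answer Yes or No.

A = 0, B = 0 ↦ 3
A = 0, B = 1 ↦ 3
A = 0, B = 2 ↦ 3
A = 0, B = 3 ↦ 3
A = 1, B = 0 ↦ 3
A = 1, B = 1 ↦ 3
A = 1, B = 2 ↦ 3
A = 1, B = 3 ↦ 3
A = 2, B = 0 ↦ 3
A = 2, B = 1 ↦ 3
A = 2, B = 2 ↦ 3
A = 2, B = 3 ↦ 3
A = 3, B = 0 ↦ 3
A = 3, B = 1 ↦ 3
A = 3, B = 2 ↦ 3
A = 3, B = 3 ↦ 3
Every assignment gives a value ≥ 2.

Yes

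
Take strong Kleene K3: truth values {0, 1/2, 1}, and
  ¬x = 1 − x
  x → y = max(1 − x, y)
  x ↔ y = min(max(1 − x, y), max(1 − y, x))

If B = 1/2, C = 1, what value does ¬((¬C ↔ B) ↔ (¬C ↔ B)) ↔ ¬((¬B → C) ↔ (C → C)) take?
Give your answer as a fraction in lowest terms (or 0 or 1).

¬C = ¬1 = 0
¬C ↔ B = 0 ↔ 1/2 = 1/2
¬C = ¬1 = 0
¬C ↔ B = 0 ↔ 1/2 = 1/2
(¬C ↔ B) ↔ (¬C ↔ B) = 1/2 ↔ 1/2 = 1/2
¬((¬C ↔ B) ↔ (¬C ↔ B)) = ¬1/2 = 1/2
¬B = ¬1/2 = 1/2
¬B → C = 1/2 → 1 = 1
C → C = 1 → 1 = 1
(¬B → C) ↔ (C → C) = 1 ↔ 1 = 1
¬((¬B → C) ↔ (C → C)) = ¬1 = 0
¬((¬C ↔ B) ↔ (¬C ↔ B)) ↔ ¬((¬B → C) ↔ (C → C)) = 1/2 ↔ 0 = 1/2

1/2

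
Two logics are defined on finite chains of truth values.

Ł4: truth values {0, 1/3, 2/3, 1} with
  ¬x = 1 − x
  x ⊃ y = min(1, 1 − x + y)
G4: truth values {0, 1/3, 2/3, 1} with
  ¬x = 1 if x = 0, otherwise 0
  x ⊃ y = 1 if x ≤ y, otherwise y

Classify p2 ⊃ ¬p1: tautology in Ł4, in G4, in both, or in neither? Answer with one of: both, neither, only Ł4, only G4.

neither

In Ł4: at p1 = 1/3, p2 = 1 the value is 2/3 — not a tautology.
In G4: at p1 = 1/3, p2 = 1/3 the value is 0 — not a tautology.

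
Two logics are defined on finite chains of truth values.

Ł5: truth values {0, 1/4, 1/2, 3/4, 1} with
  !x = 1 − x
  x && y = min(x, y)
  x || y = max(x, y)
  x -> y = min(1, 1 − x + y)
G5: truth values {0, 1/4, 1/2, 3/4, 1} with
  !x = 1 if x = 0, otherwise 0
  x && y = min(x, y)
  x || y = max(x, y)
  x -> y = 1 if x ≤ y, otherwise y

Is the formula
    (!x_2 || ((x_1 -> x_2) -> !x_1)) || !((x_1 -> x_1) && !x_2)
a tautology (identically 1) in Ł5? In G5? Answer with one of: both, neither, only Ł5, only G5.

In Ł5: at x_1 = 1/4, x_2 = 1/4 the value is 3/4 — not a tautology.
In G5: every assignment gives 1 — tautology.

only G5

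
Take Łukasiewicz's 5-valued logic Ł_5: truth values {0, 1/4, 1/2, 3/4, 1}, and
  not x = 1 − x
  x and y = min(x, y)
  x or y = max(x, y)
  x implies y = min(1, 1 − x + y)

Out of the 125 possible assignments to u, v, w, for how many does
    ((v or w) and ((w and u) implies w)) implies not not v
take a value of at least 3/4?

95

value 1: 75 assignments (counts)
value 3/4: 20 assignments (counts)
value 1/2: 15 assignments
value 1/4: 10 assignments
value 0: 5 assignments
So 95 of the 125 assignments meet the threshold.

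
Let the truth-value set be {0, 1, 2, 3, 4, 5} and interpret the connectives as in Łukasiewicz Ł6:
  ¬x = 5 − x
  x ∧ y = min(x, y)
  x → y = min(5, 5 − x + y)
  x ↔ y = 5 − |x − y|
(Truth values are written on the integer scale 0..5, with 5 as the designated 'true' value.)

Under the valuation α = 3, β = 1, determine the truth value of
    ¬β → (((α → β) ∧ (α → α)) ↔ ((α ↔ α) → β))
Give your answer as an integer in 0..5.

¬β = ¬1 = 4
α → β = 3 → 1 = 3
α → α = 3 → 3 = 5
(α → β) ∧ (α → α) = 3 ∧ 5 = 3
α ↔ α = 3 ↔ 3 = 5
(α ↔ α) → β = 5 → 1 = 1
((α → β) ∧ (α → α)) ↔ ((α ↔ α) → β) = 3 ↔ 1 = 3
¬β → (((α → β) ∧ (α → α)) ↔ ((α ↔ α) → β)) = 4 → 3 = 4

4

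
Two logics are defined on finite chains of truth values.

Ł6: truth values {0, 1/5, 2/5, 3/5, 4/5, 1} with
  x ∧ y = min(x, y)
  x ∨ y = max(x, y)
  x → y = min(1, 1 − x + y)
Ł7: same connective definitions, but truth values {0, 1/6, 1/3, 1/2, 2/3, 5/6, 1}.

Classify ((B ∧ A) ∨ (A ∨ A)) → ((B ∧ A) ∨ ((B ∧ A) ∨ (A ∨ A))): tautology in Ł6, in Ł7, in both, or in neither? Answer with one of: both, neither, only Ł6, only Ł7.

both

In Ł6: every assignment gives 1 — tautology.
In Ł7: every assignment gives 1 — tautology.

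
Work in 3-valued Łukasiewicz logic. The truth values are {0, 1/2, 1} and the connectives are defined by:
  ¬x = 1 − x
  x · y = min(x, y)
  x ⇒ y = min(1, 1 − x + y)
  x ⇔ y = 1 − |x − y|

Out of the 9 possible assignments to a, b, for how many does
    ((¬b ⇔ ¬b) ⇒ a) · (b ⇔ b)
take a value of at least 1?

3

a = 0, b = 0 ↦ 0  <
a = 0, b = 1/2 ↦ 0  <
a = 0, b = 1 ↦ 0  <
a = 1/2, b = 0 ↦ 1/2  <
a = 1/2, b = 1/2 ↦ 1/2  <
a = 1/2, b = 1 ↦ 1/2  <
a = 1, b = 0 ↦ 1  ≥
a = 1, b = 1/2 ↦ 1  ≥
a = 1, b = 1 ↦ 1  ≥
So 3 of the 9 assignments meet the threshold.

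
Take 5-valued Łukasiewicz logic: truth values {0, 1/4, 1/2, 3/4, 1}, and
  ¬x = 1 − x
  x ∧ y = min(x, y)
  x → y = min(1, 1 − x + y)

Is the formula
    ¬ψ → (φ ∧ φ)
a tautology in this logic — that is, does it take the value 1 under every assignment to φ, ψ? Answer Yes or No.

Counterexample: take φ = 0, ψ = 0.
¬ψ = ¬0 = 1
φ ∧ φ = 0 ∧ 0 = 0
¬ψ → (φ ∧ φ) = 1 → 0 = 0
This gives 0 ≠ 1.

No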